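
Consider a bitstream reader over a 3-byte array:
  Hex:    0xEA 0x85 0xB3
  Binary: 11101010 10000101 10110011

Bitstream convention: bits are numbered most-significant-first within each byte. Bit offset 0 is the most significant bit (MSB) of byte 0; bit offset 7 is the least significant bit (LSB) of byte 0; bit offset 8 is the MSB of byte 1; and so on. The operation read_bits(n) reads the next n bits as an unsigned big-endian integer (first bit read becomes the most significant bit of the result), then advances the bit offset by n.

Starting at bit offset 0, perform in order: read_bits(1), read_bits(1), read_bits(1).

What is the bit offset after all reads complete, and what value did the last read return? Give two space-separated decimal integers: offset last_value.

Answer: 3 1

Derivation:
Read 1: bits[0:1] width=1 -> value=1 (bin 1); offset now 1 = byte 0 bit 1; 23 bits remain
Read 2: bits[1:2] width=1 -> value=1 (bin 1); offset now 2 = byte 0 bit 2; 22 bits remain
Read 3: bits[2:3] width=1 -> value=1 (bin 1); offset now 3 = byte 0 bit 3; 21 bits remain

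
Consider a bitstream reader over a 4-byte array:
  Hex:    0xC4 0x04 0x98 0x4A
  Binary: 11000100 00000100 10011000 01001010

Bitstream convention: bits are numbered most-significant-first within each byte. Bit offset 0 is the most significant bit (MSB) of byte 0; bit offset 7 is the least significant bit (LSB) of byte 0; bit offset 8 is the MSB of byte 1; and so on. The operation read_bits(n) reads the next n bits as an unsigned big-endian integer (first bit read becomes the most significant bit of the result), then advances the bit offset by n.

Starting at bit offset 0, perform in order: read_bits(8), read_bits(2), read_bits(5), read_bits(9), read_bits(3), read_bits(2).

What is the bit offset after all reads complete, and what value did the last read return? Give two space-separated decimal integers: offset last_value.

Answer: 29 1

Derivation:
Read 1: bits[0:8] width=8 -> value=196 (bin 11000100); offset now 8 = byte 1 bit 0; 24 bits remain
Read 2: bits[8:10] width=2 -> value=0 (bin 00); offset now 10 = byte 1 bit 2; 22 bits remain
Read 3: bits[10:15] width=5 -> value=2 (bin 00010); offset now 15 = byte 1 bit 7; 17 bits remain
Read 4: bits[15:24] width=9 -> value=152 (bin 010011000); offset now 24 = byte 3 bit 0; 8 bits remain
Read 5: bits[24:27] width=3 -> value=2 (bin 010); offset now 27 = byte 3 bit 3; 5 bits remain
Read 6: bits[27:29] width=2 -> value=1 (bin 01); offset now 29 = byte 3 bit 5; 3 bits remain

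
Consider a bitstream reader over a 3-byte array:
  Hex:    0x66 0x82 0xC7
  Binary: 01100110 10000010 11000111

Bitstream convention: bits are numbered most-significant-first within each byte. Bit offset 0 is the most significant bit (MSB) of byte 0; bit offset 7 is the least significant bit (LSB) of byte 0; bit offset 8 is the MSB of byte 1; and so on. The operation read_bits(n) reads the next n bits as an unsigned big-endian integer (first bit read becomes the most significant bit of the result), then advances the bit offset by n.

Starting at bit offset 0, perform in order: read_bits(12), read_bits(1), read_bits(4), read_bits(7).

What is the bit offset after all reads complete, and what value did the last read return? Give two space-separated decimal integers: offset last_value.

Answer: 24 71

Derivation:
Read 1: bits[0:12] width=12 -> value=1640 (bin 011001101000); offset now 12 = byte 1 bit 4; 12 bits remain
Read 2: bits[12:13] width=1 -> value=0 (bin 0); offset now 13 = byte 1 bit 5; 11 bits remain
Read 3: bits[13:17] width=4 -> value=5 (bin 0101); offset now 17 = byte 2 bit 1; 7 bits remain
Read 4: bits[17:24] width=7 -> value=71 (bin 1000111); offset now 24 = byte 3 bit 0; 0 bits remain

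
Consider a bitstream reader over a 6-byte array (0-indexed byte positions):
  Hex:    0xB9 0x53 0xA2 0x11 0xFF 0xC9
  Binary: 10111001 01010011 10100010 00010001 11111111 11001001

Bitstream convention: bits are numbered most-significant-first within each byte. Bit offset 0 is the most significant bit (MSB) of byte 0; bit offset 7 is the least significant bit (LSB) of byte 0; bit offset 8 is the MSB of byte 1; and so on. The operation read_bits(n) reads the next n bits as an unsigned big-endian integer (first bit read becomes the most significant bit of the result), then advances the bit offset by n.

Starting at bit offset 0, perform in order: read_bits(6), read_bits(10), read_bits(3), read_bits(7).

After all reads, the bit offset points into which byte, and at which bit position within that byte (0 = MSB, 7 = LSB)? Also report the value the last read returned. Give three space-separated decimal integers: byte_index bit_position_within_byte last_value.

Read 1: bits[0:6] width=6 -> value=46 (bin 101110); offset now 6 = byte 0 bit 6; 42 bits remain
Read 2: bits[6:16] width=10 -> value=339 (bin 0101010011); offset now 16 = byte 2 bit 0; 32 bits remain
Read 3: bits[16:19] width=3 -> value=5 (bin 101); offset now 19 = byte 2 bit 3; 29 bits remain
Read 4: bits[19:26] width=7 -> value=8 (bin 0001000); offset now 26 = byte 3 bit 2; 22 bits remain

Answer: 3 2 8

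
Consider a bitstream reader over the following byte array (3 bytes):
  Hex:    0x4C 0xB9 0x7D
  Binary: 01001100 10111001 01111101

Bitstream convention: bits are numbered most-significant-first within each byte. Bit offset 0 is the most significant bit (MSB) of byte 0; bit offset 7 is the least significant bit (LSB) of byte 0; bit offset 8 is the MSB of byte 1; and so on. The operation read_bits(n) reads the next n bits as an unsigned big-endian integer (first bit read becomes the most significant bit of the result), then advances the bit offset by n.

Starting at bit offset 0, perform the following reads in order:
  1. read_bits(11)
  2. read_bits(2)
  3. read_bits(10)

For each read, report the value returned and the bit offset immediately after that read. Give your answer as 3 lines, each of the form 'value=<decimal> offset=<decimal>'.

Read 1: bits[0:11] width=11 -> value=613 (bin 01001100101); offset now 11 = byte 1 bit 3; 13 bits remain
Read 2: bits[11:13] width=2 -> value=3 (bin 11); offset now 13 = byte 1 bit 5; 11 bits remain
Read 3: bits[13:23] width=10 -> value=190 (bin 0010111110); offset now 23 = byte 2 bit 7; 1 bits remain

Answer: value=613 offset=11
value=3 offset=13
value=190 offset=23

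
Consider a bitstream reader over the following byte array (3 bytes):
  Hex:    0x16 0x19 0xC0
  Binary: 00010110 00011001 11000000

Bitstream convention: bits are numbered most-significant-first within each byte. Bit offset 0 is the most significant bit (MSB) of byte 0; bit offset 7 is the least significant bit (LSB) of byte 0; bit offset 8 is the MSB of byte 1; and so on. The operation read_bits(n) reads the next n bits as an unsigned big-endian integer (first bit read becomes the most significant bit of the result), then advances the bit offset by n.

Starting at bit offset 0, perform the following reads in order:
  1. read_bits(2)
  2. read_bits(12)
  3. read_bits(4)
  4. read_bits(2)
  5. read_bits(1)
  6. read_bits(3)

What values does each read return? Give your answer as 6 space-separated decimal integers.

Answer: 0 1414 7 0 0 0

Derivation:
Read 1: bits[0:2] width=2 -> value=0 (bin 00); offset now 2 = byte 0 bit 2; 22 bits remain
Read 2: bits[2:14] width=12 -> value=1414 (bin 010110000110); offset now 14 = byte 1 bit 6; 10 bits remain
Read 3: bits[14:18] width=4 -> value=7 (bin 0111); offset now 18 = byte 2 bit 2; 6 bits remain
Read 4: bits[18:20] width=2 -> value=0 (bin 00); offset now 20 = byte 2 bit 4; 4 bits remain
Read 5: bits[20:21] width=1 -> value=0 (bin 0); offset now 21 = byte 2 bit 5; 3 bits remain
Read 6: bits[21:24] width=3 -> value=0 (bin 000); offset now 24 = byte 3 bit 0; 0 bits remain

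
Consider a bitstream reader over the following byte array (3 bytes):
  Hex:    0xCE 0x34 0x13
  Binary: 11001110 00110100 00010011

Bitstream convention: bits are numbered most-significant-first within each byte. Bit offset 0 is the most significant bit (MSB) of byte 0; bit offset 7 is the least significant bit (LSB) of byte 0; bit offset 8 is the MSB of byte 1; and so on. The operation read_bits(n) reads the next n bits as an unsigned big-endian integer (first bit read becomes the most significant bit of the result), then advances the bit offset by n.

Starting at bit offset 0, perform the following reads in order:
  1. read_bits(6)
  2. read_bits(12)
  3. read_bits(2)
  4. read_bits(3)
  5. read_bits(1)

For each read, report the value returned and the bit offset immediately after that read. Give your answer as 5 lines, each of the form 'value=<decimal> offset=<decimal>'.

Answer: value=51 offset=6
value=2256 offset=18
value=1 offset=20
value=1 offset=23
value=1 offset=24

Derivation:
Read 1: bits[0:6] width=6 -> value=51 (bin 110011); offset now 6 = byte 0 bit 6; 18 bits remain
Read 2: bits[6:18] width=12 -> value=2256 (bin 100011010000); offset now 18 = byte 2 bit 2; 6 bits remain
Read 3: bits[18:20] width=2 -> value=1 (bin 01); offset now 20 = byte 2 bit 4; 4 bits remain
Read 4: bits[20:23] width=3 -> value=1 (bin 001); offset now 23 = byte 2 bit 7; 1 bits remain
Read 5: bits[23:24] width=1 -> value=1 (bin 1); offset now 24 = byte 3 bit 0; 0 bits remain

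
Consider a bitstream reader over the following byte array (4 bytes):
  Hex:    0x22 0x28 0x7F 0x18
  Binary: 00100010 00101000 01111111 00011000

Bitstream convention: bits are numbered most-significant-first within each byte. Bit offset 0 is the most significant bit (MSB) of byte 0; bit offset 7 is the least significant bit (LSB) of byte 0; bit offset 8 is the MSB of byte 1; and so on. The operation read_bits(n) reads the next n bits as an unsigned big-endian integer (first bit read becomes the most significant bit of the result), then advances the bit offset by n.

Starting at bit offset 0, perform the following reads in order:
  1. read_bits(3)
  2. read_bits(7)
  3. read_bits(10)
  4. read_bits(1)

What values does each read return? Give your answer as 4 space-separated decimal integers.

Read 1: bits[0:3] width=3 -> value=1 (bin 001); offset now 3 = byte 0 bit 3; 29 bits remain
Read 2: bits[3:10] width=7 -> value=8 (bin 0001000); offset now 10 = byte 1 bit 2; 22 bits remain
Read 3: bits[10:20] width=10 -> value=647 (bin 1010000111); offset now 20 = byte 2 bit 4; 12 bits remain
Read 4: bits[20:21] width=1 -> value=1 (bin 1); offset now 21 = byte 2 bit 5; 11 bits remain

Answer: 1 8 647 1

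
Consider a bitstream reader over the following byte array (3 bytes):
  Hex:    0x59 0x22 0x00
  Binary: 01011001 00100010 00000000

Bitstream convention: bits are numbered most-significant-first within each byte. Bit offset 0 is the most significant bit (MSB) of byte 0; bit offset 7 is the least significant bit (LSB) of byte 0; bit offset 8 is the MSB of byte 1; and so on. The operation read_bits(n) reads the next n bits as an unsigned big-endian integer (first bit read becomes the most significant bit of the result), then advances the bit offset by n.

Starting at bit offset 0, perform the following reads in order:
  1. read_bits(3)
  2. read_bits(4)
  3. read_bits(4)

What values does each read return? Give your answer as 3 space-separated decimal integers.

Answer: 2 12 9

Derivation:
Read 1: bits[0:3] width=3 -> value=2 (bin 010); offset now 3 = byte 0 bit 3; 21 bits remain
Read 2: bits[3:7] width=4 -> value=12 (bin 1100); offset now 7 = byte 0 bit 7; 17 bits remain
Read 3: bits[7:11] width=4 -> value=9 (bin 1001); offset now 11 = byte 1 bit 3; 13 bits remain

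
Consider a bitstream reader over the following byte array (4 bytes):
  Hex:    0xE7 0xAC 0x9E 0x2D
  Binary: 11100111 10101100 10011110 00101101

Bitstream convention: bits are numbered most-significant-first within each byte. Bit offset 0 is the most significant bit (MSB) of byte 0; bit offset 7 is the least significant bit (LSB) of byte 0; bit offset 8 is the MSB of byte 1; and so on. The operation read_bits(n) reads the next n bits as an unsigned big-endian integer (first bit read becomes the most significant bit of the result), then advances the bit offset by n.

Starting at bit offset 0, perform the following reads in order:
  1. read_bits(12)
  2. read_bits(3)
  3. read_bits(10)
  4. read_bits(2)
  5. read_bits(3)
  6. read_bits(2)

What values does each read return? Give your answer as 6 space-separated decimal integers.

Answer: 3706 6 316 1 3 1

Derivation:
Read 1: bits[0:12] width=12 -> value=3706 (bin 111001111010); offset now 12 = byte 1 bit 4; 20 bits remain
Read 2: bits[12:15] width=3 -> value=6 (bin 110); offset now 15 = byte 1 bit 7; 17 bits remain
Read 3: bits[15:25] width=10 -> value=316 (bin 0100111100); offset now 25 = byte 3 bit 1; 7 bits remain
Read 4: bits[25:27] width=2 -> value=1 (bin 01); offset now 27 = byte 3 bit 3; 5 bits remain
Read 5: bits[27:30] width=3 -> value=3 (bin 011); offset now 30 = byte 3 bit 6; 2 bits remain
Read 6: bits[30:32] width=2 -> value=1 (bin 01); offset now 32 = byte 4 bit 0; 0 bits remain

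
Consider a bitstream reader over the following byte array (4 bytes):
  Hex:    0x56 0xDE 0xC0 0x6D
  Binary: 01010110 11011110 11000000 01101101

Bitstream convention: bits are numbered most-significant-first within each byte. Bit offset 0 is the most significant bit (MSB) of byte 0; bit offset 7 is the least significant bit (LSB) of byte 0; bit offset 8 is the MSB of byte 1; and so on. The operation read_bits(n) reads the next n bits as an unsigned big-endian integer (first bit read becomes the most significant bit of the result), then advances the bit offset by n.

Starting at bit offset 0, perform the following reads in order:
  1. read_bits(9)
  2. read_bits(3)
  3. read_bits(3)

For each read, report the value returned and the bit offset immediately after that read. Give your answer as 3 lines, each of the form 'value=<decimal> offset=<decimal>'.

Read 1: bits[0:9] width=9 -> value=173 (bin 010101101); offset now 9 = byte 1 bit 1; 23 bits remain
Read 2: bits[9:12] width=3 -> value=5 (bin 101); offset now 12 = byte 1 bit 4; 20 bits remain
Read 3: bits[12:15] width=3 -> value=7 (bin 111); offset now 15 = byte 1 bit 7; 17 bits remain

Answer: value=173 offset=9
value=5 offset=12
value=7 offset=15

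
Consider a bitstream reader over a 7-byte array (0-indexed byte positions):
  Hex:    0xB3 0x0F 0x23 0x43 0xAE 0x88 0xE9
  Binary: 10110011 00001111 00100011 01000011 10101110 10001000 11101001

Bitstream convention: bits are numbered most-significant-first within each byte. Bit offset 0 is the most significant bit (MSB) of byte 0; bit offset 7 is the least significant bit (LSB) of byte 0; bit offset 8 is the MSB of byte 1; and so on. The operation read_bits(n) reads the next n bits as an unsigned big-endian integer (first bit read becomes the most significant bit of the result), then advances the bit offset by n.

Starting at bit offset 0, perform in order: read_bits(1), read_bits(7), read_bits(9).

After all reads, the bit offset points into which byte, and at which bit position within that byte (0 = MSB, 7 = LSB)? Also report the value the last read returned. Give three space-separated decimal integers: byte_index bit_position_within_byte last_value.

Read 1: bits[0:1] width=1 -> value=1 (bin 1); offset now 1 = byte 0 bit 1; 55 bits remain
Read 2: bits[1:8] width=7 -> value=51 (bin 0110011); offset now 8 = byte 1 bit 0; 48 bits remain
Read 3: bits[8:17] width=9 -> value=30 (bin 000011110); offset now 17 = byte 2 bit 1; 39 bits remain

Answer: 2 1 30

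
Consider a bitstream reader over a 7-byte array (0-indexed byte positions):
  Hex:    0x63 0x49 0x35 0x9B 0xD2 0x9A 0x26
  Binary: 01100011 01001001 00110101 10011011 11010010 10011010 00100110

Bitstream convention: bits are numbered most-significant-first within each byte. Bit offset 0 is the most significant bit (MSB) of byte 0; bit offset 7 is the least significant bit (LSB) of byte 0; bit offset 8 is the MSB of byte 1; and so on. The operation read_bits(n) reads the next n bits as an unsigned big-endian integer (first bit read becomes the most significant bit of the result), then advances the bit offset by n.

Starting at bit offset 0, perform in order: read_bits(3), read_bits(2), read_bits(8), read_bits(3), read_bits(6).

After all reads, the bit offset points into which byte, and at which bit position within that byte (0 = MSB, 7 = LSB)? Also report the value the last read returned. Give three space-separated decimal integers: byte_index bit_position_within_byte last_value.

Answer: 2 6 13

Derivation:
Read 1: bits[0:3] width=3 -> value=3 (bin 011); offset now 3 = byte 0 bit 3; 53 bits remain
Read 2: bits[3:5] width=2 -> value=0 (bin 00); offset now 5 = byte 0 bit 5; 51 bits remain
Read 3: bits[5:13] width=8 -> value=105 (bin 01101001); offset now 13 = byte 1 bit 5; 43 bits remain
Read 4: bits[13:16] width=3 -> value=1 (bin 001); offset now 16 = byte 2 bit 0; 40 bits remain
Read 5: bits[16:22] width=6 -> value=13 (bin 001101); offset now 22 = byte 2 bit 6; 34 bits remain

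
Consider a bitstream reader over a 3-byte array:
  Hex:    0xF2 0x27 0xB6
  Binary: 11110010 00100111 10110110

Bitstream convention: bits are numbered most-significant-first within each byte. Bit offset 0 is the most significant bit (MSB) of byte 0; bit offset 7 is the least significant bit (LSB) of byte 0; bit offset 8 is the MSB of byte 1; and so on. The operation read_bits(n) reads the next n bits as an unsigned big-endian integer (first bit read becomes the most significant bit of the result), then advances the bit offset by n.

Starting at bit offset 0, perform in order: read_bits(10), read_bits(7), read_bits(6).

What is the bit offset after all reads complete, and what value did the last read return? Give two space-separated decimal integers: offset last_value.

Read 1: bits[0:10] width=10 -> value=968 (bin 1111001000); offset now 10 = byte 1 bit 2; 14 bits remain
Read 2: bits[10:17] width=7 -> value=79 (bin 1001111); offset now 17 = byte 2 bit 1; 7 bits remain
Read 3: bits[17:23] width=6 -> value=27 (bin 011011); offset now 23 = byte 2 bit 7; 1 bits remain

Answer: 23 27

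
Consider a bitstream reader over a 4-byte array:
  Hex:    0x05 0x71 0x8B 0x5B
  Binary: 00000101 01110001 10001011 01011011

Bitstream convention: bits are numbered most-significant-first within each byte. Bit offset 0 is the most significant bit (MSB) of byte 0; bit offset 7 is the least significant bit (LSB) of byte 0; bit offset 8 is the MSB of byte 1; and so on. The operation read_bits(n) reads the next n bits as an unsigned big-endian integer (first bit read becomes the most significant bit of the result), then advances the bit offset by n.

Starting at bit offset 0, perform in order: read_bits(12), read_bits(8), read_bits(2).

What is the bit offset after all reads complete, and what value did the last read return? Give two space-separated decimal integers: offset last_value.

Answer: 22 2

Derivation:
Read 1: bits[0:12] width=12 -> value=87 (bin 000001010111); offset now 12 = byte 1 bit 4; 20 bits remain
Read 2: bits[12:20] width=8 -> value=24 (bin 00011000); offset now 20 = byte 2 bit 4; 12 bits remain
Read 3: bits[20:22] width=2 -> value=2 (bin 10); offset now 22 = byte 2 bit 6; 10 bits remain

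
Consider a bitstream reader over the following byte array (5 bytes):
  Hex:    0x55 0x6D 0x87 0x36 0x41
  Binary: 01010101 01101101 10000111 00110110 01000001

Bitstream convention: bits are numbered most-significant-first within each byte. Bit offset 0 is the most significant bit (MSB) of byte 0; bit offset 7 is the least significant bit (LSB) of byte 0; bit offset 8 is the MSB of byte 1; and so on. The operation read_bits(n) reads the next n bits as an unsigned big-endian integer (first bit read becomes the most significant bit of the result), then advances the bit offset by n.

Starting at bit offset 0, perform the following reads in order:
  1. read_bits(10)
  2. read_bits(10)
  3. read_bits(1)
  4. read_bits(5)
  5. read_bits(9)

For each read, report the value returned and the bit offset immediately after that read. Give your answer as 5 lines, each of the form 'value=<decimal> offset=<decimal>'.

Read 1: bits[0:10] width=10 -> value=341 (bin 0101010101); offset now 10 = byte 1 bit 2; 30 bits remain
Read 2: bits[10:20] width=10 -> value=728 (bin 1011011000); offset now 20 = byte 2 bit 4; 20 bits remain
Read 3: bits[20:21] width=1 -> value=0 (bin 0); offset now 21 = byte 2 bit 5; 19 bits remain
Read 4: bits[21:26] width=5 -> value=28 (bin 11100); offset now 26 = byte 3 bit 2; 14 bits remain
Read 5: bits[26:35] width=9 -> value=434 (bin 110110010); offset now 35 = byte 4 bit 3; 5 bits remain

Answer: value=341 offset=10
value=728 offset=20
value=0 offset=21
value=28 offset=26
value=434 offset=35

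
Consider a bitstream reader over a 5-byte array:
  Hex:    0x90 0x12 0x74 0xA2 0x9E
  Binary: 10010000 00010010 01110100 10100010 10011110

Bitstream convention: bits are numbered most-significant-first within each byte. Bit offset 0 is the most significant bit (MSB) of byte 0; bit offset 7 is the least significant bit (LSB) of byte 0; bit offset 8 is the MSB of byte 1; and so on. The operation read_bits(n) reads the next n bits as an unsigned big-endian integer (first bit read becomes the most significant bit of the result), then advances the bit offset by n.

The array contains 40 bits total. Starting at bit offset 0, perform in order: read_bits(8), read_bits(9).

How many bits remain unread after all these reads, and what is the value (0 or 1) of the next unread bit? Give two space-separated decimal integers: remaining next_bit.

Read 1: bits[0:8] width=8 -> value=144 (bin 10010000); offset now 8 = byte 1 bit 0; 32 bits remain
Read 2: bits[8:17] width=9 -> value=36 (bin 000100100); offset now 17 = byte 2 bit 1; 23 bits remain

Answer: 23 1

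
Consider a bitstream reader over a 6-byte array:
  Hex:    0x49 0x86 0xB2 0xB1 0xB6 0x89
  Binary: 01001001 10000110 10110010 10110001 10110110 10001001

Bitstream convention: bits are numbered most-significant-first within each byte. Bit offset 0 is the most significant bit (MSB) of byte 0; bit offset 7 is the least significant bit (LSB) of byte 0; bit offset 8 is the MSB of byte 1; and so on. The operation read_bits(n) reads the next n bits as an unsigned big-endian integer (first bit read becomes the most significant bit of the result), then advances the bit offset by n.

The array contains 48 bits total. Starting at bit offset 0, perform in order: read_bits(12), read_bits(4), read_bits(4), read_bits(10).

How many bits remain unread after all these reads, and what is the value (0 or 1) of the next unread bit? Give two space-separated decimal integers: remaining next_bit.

Read 1: bits[0:12] width=12 -> value=1176 (bin 010010011000); offset now 12 = byte 1 bit 4; 36 bits remain
Read 2: bits[12:16] width=4 -> value=6 (bin 0110); offset now 16 = byte 2 bit 0; 32 bits remain
Read 3: bits[16:20] width=4 -> value=11 (bin 1011); offset now 20 = byte 2 bit 4; 28 bits remain
Read 4: bits[20:30] width=10 -> value=172 (bin 0010101100); offset now 30 = byte 3 bit 6; 18 bits remain

Answer: 18 0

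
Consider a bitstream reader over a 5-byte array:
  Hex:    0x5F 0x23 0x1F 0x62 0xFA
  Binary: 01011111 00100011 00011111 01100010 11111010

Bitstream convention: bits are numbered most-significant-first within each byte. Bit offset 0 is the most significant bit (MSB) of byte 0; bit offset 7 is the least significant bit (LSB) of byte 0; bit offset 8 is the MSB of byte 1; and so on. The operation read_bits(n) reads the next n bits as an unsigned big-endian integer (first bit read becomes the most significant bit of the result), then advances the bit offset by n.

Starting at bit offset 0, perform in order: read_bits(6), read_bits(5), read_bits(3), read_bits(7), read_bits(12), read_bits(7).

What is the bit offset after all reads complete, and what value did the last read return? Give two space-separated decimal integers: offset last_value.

Read 1: bits[0:6] width=6 -> value=23 (bin 010111); offset now 6 = byte 0 bit 6; 34 bits remain
Read 2: bits[6:11] width=5 -> value=25 (bin 11001); offset now 11 = byte 1 bit 3; 29 bits remain
Read 3: bits[11:14] width=3 -> value=0 (bin 000); offset now 14 = byte 1 bit 6; 26 bits remain
Read 4: bits[14:21] width=7 -> value=99 (bin 1100011); offset now 21 = byte 2 bit 5; 19 bits remain
Read 5: bits[21:33] width=12 -> value=3781 (bin 111011000101); offset now 33 = byte 4 bit 1; 7 bits remain
Read 6: bits[33:40] width=7 -> value=122 (bin 1111010); offset now 40 = byte 5 bit 0; 0 bits remain

Answer: 40 122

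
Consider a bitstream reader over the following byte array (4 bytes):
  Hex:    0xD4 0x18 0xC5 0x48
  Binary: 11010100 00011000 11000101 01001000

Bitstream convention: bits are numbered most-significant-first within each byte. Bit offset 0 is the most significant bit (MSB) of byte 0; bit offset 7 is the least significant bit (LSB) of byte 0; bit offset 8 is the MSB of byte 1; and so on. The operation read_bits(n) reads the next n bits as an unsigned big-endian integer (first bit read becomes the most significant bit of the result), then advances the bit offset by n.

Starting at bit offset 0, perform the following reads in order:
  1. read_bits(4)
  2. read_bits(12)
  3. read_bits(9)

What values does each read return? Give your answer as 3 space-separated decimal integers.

Answer: 13 1048 394

Derivation:
Read 1: bits[0:4] width=4 -> value=13 (bin 1101); offset now 4 = byte 0 bit 4; 28 bits remain
Read 2: bits[4:16] width=12 -> value=1048 (bin 010000011000); offset now 16 = byte 2 bit 0; 16 bits remain
Read 3: bits[16:25] width=9 -> value=394 (bin 110001010); offset now 25 = byte 3 bit 1; 7 bits remain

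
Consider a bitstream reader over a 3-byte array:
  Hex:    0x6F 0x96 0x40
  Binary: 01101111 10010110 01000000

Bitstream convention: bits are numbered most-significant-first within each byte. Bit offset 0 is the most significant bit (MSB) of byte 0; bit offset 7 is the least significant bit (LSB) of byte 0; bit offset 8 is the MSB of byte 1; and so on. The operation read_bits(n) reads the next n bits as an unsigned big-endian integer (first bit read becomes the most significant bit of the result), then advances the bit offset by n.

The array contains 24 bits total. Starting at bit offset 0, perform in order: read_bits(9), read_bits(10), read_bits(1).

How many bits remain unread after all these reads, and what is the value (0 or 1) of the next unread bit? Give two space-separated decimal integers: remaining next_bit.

Answer: 4 0

Derivation:
Read 1: bits[0:9] width=9 -> value=223 (bin 011011111); offset now 9 = byte 1 bit 1; 15 bits remain
Read 2: bits[9:19] width=10 -> value=178 (bin 0010110010); offset now 19 = byte 2 bit 3; 5 bits remain
Read 3: bits[19:20] width=1 -> value=0 (bin 0); offset now 20 = byte 2 bit 4; 4 bits remain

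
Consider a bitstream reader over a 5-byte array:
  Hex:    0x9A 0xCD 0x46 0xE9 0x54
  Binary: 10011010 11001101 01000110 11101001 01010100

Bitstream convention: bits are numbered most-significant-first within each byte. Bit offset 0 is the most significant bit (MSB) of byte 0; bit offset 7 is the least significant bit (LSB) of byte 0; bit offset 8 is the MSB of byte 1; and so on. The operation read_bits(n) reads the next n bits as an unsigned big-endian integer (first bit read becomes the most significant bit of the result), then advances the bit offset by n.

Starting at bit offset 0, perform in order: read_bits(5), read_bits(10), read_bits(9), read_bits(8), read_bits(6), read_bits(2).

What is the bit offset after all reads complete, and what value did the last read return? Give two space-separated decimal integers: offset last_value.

Read 1: bits[0:5] width=5 -> value=19 (bin 10011); offset now 5 = byte 0 bit 5; 35 bits remain
Read 2: bits[5:15] width=10 -> value=358 (bin 0101100110); offset now 15 = byte 1 bit 7; 25 bits remain
Read 3: bits[15:24] width=9 -> value=326 (bin 101000110); offset now 24 = byte 3 bit 0; 16 bits remain
Read 4: bits[24:32] width=8 -> value=233 (bin 11101001); offset now 32 = byte 4 bit 0; 8 bits remain
Read 5: bits[32:38] width=6 -> value=21 (bin 010101); offset now 38 = byte 4 bit 6; 2 bits remain
Read 6: bits[38:40] width=2 -> value=0 (bin 00); offset now 40 = byte 5 bit 0; 0 bits remain

Answer: 40 0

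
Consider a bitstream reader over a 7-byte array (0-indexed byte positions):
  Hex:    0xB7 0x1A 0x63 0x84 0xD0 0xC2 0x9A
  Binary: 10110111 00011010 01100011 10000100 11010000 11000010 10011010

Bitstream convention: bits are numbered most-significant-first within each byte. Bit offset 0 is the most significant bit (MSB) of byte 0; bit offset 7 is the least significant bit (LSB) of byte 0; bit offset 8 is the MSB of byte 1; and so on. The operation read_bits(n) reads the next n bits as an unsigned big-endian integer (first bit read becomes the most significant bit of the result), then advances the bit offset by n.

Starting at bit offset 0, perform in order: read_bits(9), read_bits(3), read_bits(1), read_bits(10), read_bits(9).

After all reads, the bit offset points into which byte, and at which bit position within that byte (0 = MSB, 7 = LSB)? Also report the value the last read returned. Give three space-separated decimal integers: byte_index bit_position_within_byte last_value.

Read 1: bits[0:9] width=9 -> value=366 (bin 101101110); offset now 9 = byte 1 bit 1; 47 bits remain
Read 2: bits[9:12] width=3 -> value=1 (bin 001); offset now 12 = byte 1 bit 4; 44 bits remain
Read 3: bits[12:13] width=1 -> value=1 (bin 1); offset now 13 = byte 1 bit 5; 43 bits remain
Read 4: bits[13:23] width=10 -> value=305 (bin 0100110001); offset now 23 = byte 2 bit 7; 33 bits remain
Read 5: bits[23:32] width=9 -> value=388 (bin 110000100); offset now 32 = byte 4 bit 0; 24 bits remain

Answer: 4 0 388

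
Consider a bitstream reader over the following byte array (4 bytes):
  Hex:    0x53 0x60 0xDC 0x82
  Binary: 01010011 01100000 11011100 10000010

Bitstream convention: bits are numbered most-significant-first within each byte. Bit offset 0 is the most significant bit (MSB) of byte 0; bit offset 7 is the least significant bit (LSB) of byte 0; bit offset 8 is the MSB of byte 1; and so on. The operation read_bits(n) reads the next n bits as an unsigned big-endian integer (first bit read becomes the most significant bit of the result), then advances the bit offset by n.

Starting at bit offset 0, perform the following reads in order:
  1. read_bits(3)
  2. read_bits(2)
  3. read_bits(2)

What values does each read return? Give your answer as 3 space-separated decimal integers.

Read 1: bits[0:3] width=3 -> value=2 (bin 010); offset now 3 = byte 0 bit 3; 29 bits remain
Read 2: bits[3:5] width=2 -> value=2 (bin 10); offset now 5 = byte 0 bit 5; 27 bits remain
Read 3: bits[5:7] width=2 -> value=1 (bin 01); offset now 7 = byte 0 bit 7; 25 bits remain

Answer: 2 2 1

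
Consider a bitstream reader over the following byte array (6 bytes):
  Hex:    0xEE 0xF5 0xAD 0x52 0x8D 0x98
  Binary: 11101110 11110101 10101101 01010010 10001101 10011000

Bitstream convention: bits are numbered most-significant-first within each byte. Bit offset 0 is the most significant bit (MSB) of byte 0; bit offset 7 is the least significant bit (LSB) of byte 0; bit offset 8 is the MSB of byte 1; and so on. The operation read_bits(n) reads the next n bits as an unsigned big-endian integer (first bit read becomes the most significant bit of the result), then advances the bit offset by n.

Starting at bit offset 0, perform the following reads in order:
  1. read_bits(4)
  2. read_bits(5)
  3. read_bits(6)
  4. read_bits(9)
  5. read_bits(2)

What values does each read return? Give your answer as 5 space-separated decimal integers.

Read 1: bits[0:4] width=4 -> value=14 (bin 1110); offset now 4 = byte 0 bit 4; 44 bits remain
Read 2: bits[4:9] width=5 -> value=29 (bin 11101); offset now 9 = byte 1 bit 1; 39 bits remain
Read 3: bits[9:15] width=6 -> value=58 (bin 111010); offset now 15 = byte 1 bit 7; 33 bits remain
Read 4: bits[15:24] width=9 -> value=429 (bin 110101101); offset now 24 = byte 3 bit 0; 24 bits remain
Read 5: bits[24:26] width=2 -> value=1 (bin 01); offset now 26 = byte 3 bit 2; 22 bits remain

Answer: 14 29 58 429 1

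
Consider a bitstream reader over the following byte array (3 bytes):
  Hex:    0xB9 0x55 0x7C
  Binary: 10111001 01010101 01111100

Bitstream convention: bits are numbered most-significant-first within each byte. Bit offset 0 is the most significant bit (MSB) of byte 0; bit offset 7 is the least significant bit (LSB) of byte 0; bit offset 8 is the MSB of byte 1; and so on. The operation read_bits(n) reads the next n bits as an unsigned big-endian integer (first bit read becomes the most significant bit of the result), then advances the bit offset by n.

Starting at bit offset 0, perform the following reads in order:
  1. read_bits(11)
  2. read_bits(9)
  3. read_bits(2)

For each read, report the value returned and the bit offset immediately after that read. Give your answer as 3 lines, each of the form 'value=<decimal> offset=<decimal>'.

Read 1: bits[0:11] width=11 -> value=1482 (bin 10111001010); offset now 11 = byte 1 bit 3; 13 bits remain
Read 2: bits[11:20] width=9 -> value=343 (bin 101010111); offset now 20 = byte 2 bit 4; 4 bits remain
Read 3: bits[20:22] width=2 -> value=3 (bin 11); offset now 22 = byte 2 bit 6; 2 bits remain

Answer: value=1482 offset=11
value=343 offset=20
value=3 offset=22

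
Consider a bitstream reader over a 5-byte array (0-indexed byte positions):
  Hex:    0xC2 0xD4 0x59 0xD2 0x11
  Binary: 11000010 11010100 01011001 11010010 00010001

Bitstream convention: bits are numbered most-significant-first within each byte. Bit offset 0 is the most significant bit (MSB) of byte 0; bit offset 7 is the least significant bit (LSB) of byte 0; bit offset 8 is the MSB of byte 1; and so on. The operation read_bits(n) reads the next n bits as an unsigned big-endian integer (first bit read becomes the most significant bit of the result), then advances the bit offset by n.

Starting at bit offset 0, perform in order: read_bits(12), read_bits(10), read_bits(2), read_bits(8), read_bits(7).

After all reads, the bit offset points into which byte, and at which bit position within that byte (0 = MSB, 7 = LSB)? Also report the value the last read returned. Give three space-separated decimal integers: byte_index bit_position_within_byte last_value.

Answer: 4 7 8

Derivation:
Read 1: bits[0:12] width=12 -> value=3117 (bin 110000101101); offset now 12 = byte 1 bit 4; 28 bits remain
Read 2: bits[12:22] width=10 -> value=278 (bin 0100010110); offset now 22 = byte 2 bit 6; 18 bits remain
Read 3: bits[22:24] width=2 -> value=1 (bin 01); offset now 24 = byte 3 bit 0; 16 bits remain
Read 4: bits[24:32] width=8 -> value=210 (bin 11010010); offset now 32 = byte 4 bit 0; 8 bits remain
Read 5: bits[32:39] width=7 -> value=8 (bin 0001000); offset now 39 = byte 4 bit 7; 1 bits remain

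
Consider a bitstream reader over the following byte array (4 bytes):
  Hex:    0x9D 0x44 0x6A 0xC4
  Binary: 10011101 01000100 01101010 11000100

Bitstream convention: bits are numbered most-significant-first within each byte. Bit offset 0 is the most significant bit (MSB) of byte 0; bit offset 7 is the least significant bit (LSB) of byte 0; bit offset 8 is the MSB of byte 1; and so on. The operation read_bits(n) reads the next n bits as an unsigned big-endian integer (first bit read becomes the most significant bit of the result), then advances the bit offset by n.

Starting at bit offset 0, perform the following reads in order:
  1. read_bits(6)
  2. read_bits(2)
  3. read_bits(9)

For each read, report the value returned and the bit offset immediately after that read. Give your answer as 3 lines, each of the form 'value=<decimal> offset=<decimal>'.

Answer: value=39 offset=6
value=1 offset=8
value=136 offset=17

Derivation:
Read 1: bits[0:6] width=6 -> value=39 (bin 100111); offset now 6 = byte 0 bit 6; 26 bits remain
Read 2: bits[6:8] width=2 -> value=1 (bin 01); offset now 8 = byte 1 bit 0; 24 bits remain
Read 3: bits[8:17] width=9 -> value=136 (bin 010001000); offset now 17 = byte 2 bit 1; 15 bits remain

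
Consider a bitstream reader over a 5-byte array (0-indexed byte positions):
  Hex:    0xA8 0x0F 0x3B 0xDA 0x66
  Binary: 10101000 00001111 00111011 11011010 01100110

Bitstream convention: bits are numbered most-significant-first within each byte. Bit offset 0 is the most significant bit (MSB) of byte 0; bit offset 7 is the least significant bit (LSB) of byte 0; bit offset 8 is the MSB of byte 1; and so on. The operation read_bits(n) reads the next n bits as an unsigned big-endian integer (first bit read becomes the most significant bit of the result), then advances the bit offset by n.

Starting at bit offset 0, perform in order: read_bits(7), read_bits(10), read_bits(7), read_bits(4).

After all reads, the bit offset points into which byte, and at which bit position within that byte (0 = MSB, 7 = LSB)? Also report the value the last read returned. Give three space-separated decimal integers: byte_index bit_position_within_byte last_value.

Read 1: bits[0:7] width=7 -> value=84 (bin 1010100); offset now 7 = byte 0 bit 7; 33 bits remain
Read 2: bits[7:17] width=10 -> value=30 (bin 0000011110); offset now 17 = byte 2 bit 1; 23 bits remain
Read 3: bits[17:24] width=7 -> value=59 (bin 0111011); offset now 24 = byte 3 bit 0; 16 bits remain
Read 4: bits[24:28] width=4 -> value=13 (bin 1101); offset now 28 = byte 3 bit 4; 12 bits remain

Answer: 3 4 13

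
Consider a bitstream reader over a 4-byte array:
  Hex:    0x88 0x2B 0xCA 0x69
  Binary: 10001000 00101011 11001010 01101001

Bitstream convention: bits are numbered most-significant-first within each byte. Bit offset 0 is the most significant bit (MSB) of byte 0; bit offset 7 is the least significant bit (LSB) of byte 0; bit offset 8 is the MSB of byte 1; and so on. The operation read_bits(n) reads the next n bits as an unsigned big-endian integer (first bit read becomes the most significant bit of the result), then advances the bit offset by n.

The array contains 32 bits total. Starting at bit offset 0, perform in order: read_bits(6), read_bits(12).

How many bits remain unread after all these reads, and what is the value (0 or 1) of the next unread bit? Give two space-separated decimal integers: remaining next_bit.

Answer: 14 0

Derivation:
Read 1: bits[0:6] width=6 -> value=34 (bin 100010); offset now 6 = byte 0 bit 6; 26 bits remain
Read 2: bits[6:18] width=12 -> value=175 (bin 000010101111); offset now 18 = byte 2 bit 2; 14 bits remain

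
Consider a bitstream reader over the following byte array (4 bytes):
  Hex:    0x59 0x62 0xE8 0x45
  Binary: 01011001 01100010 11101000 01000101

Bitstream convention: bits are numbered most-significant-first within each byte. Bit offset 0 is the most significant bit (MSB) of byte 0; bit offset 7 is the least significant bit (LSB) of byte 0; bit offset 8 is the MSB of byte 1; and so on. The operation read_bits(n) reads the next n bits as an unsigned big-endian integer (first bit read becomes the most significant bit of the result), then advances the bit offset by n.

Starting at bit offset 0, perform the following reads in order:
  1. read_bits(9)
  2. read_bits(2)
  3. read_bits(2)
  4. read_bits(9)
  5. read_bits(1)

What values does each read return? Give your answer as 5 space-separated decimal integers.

Read 1: bits[0:9] width=9 -> value=178 (bin 010110010); offset now 9 = byte 1 bit 1; 23 bits remain
Read 2: bits[9:11] width=2 -> value=3 (bin 11); offset now 11 = byte 1 bit 3; 21 bits remain
Read 3: bits[11:13] width=2 -> value=0 (bin 00); offset now 13 = byte 1 bit 5; 19 bits remain
Read 4: bits[13:22] width=9 -> value=186 (bin 010111010); offset now 22 = byte 2 bit 6; 10 bits remain
Read 5: bits[22:23] width=1 -> value=0 (bin 0); offset now 23 = byte 2 bit 7; 9 bits remain

Answer: 178 3 0 186 0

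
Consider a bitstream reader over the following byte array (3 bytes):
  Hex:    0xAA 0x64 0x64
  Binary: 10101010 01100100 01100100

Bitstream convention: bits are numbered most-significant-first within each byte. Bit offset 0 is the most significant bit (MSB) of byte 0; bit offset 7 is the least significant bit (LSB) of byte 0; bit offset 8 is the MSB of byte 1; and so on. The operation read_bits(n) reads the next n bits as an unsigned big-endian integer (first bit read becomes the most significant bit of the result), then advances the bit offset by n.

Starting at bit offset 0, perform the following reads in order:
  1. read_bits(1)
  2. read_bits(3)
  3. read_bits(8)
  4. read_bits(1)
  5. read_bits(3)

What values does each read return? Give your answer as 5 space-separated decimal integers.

Answer: 1 2 166 0 4

Derivation:
Read 1: bits[0:1] width=1 -> value=1 (bin 1); offset now 1 = byte 0 bit 1; 23 bits remain
Read 2: bits[1:4] width=3 -> value=2 (bin 010); offset now 4 = byte 0 bit 4; 20 bits remain
Read 3: bits[4:12] width=8 -> value=166 (bin 10100110); offset now 12 = byte 1 bit 4; 12 bits remain
Read 4: bits[12:13] width=1 -> value=0 (bin 0); offset now 13 = byte 1 bit 5; 11 bits remain
Read 5: bits[13:16] width=3 -> value=4 (bin 100); offset now 16 = byte 2 bit 0; 8 bits remain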